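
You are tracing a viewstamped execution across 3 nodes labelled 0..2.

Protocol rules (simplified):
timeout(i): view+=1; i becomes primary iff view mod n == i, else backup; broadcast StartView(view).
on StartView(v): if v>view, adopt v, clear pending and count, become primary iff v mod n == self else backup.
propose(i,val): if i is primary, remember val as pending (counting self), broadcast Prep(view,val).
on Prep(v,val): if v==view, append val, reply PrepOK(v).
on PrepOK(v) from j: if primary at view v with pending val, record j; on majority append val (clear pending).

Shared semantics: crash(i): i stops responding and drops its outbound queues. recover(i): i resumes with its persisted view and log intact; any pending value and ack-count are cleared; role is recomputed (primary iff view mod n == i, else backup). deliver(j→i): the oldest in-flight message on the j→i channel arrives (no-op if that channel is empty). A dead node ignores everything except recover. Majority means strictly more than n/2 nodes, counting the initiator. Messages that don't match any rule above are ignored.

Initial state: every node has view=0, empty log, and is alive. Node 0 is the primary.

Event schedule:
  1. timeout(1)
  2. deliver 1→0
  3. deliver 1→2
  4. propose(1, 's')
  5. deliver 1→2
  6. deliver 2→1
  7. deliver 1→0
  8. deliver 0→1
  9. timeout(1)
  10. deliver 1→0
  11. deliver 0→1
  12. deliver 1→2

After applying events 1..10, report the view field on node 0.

2

after 1 — timeout(1): n1:prim/v1/[-]
after 2 — deliver 1→0: n0:back/v1/[-]
after 3 — deliver 1→2: n2:back/v1/[-]
after 4 — propose(1,'s'): ·
after 5 — deliver 1→2: n2:back/v1/[s]
after 6 — deliver 2→1: n1:prim/v1/[s]
after 7 — deliver 1→0: n0:back/v1/[s]
after 8 — deliver 0→1: ·
after 9 — timeout(1): n1:back/v2/[s]
after 10 — deliver 1→0: n0:back/v2/[s]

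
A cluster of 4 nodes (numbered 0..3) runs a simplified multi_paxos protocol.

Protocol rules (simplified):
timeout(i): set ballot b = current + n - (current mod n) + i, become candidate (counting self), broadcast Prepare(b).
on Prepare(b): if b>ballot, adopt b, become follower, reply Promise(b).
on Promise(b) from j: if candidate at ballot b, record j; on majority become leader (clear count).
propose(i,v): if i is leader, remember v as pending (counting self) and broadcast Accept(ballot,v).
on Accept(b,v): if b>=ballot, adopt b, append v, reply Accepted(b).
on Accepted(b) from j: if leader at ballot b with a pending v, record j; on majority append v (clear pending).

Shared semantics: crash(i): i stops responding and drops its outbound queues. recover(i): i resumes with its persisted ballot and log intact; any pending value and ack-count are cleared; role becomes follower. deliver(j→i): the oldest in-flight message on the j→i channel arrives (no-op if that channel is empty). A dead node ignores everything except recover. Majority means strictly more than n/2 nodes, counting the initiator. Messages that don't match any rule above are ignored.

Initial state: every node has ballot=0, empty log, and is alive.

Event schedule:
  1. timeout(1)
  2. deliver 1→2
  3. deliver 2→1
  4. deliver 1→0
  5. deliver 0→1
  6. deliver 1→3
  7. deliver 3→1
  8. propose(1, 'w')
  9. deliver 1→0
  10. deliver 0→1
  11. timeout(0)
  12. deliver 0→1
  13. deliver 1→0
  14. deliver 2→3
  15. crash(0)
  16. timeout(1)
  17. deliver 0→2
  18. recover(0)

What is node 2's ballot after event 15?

5

after 1 — timeout(1): n1:cand/b5/[-]
after 2 — deliver 1→2: n2:foll/b5/[-]
after 3 — deliver 2→1: ·
after 4 — deliver 1→0: n0:foll/b5/[-]
after 5 — deliver 0→1: n1:lead/b5/[-]
after 6 — deliver 1→3: n3:foll/b5/[-]
after 7 — deliver 3→1: ·
after 8 — propose(1,'w'): ·
after 9 — deliver 1→0: n0:foll/b5/[w]
after 10 — deliver 0→1: ·
after 11 — timeout(0): n0:cand/b8/[w]
after 12 — deliver 0→1: n1:foll/b8/[-]
after 13 — deliver 1→0: ·
after 14 — deliver 2→3: ·
after 15 — crash(0): n0:✗cand/b8/[w]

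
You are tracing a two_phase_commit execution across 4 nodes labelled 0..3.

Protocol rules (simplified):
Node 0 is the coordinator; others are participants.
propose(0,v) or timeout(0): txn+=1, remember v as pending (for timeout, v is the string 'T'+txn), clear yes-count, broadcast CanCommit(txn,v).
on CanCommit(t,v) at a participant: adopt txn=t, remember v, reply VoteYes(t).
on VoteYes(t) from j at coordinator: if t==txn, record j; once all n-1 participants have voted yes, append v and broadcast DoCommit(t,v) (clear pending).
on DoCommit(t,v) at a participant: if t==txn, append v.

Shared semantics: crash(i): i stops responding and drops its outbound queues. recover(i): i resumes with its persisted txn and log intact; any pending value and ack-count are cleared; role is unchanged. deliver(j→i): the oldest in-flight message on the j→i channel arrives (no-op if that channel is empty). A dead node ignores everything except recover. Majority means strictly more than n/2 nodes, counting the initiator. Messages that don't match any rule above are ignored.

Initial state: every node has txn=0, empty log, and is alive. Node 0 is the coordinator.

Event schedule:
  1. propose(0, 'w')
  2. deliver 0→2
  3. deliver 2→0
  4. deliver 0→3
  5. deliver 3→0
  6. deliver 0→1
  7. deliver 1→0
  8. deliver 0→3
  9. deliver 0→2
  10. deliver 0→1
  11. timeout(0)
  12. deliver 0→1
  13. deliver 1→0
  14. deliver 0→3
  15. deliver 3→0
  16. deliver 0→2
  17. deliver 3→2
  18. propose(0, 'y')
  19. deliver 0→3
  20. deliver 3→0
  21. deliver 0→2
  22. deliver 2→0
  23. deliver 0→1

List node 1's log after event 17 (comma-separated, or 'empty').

w

[1] propose(0,'w') → N0(coor t1 [-])
[2] deliver 0→2 → N2(part t1 [-])
[3] deliver 2→0 → ∅
[4] deliver 0→3 → N3(part t1 [-])
[5] deliver 3→0 → ∅
[6] deliver 0→1 → N1(part t1 [-])
[7] deliver 1→0 → N0(coor t1 [w])
[8] deliver 0→3 → N3(part t1 [w])
[9] deliver 0→2 → N2(part t1 [w])
[10] deliver 0→1 → N1(part t1 [w])
[11] timeout(0) → N0(coor t2 [w])
[12] deliver 0→1 → N1(part t2 [w])
[13] deliver 1→0 → ∅
[14] deliver 0→3 → N3(part t2 [w])
[15] deliver 3→0 → ∅
[16] deliver 0→2 → N2(part t2 [w])
[17] deliver 3→2 → ∅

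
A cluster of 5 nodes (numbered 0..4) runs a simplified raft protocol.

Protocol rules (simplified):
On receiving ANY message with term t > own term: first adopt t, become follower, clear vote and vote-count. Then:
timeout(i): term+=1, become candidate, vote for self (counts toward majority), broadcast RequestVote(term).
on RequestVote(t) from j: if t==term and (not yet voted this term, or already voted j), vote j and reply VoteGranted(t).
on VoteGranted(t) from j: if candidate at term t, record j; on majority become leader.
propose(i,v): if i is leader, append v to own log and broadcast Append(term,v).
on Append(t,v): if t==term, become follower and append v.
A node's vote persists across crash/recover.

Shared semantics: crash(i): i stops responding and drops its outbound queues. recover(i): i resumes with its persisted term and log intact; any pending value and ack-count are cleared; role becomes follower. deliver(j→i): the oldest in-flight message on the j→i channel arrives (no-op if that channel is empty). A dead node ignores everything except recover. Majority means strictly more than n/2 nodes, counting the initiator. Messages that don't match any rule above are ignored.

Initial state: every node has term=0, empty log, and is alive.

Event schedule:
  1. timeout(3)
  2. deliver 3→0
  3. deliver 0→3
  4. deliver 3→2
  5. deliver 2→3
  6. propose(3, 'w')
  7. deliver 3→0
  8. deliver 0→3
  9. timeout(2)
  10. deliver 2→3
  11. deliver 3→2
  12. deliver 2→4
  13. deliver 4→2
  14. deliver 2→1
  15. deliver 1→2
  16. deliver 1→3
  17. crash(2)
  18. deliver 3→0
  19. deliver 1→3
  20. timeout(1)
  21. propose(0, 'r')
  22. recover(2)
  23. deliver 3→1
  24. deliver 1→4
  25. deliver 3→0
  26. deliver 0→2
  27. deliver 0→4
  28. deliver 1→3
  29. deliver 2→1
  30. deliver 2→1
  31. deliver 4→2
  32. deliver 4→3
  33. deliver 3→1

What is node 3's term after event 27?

[1] timeout(3) → N3(cand t1 [-])
[2] deliver 3→0 → N0(foll t1 [-])
[3] deliver 0→3 → ∅
[4] deliver 3→2 → N2(foll t1 [-])
[5] deliver 2→3 → N3(lead t1 [-])
[6] propose(3,'w') → N3(lead t1 [w])
[7] deliver 3→0 → N0(foll t1 [w])
[8] deliver 0→3 → ∅
[9] timeout(2) → N2(cand t2 [-])
[10] deliver 2→3 → N3(foll t2 [w])
[11] deliver 3→2 → ∅
[12] deliver 2→4 → N4(foll t2 [-])
[13] deliver 4→2 → ∅
[14] deliver 2→1 → N1(foll t2 [-])
[15] deliver 1→2 → N2(lead t2 [-])
[16] deliver 1→3 → ∅
[17] crash(2) → N2(✗lead t2 [-])
[18] deliver 3→0 → ∅
[19] deliver 1→3 → ∅
[20] timeout(1) → N1(cand t3 [-])
[21] propose(0,'r') → ∅
[22] recover(2) → N2(foll t2 [-])
[23] deliver 3→1 → ∅
[24] deliver 1→4 → N4(foll t3 [-])
[25] deliver 3→0 → ∅
[26] deliver 0→2 → ∅
[27] deliver 0→4 → ∅

2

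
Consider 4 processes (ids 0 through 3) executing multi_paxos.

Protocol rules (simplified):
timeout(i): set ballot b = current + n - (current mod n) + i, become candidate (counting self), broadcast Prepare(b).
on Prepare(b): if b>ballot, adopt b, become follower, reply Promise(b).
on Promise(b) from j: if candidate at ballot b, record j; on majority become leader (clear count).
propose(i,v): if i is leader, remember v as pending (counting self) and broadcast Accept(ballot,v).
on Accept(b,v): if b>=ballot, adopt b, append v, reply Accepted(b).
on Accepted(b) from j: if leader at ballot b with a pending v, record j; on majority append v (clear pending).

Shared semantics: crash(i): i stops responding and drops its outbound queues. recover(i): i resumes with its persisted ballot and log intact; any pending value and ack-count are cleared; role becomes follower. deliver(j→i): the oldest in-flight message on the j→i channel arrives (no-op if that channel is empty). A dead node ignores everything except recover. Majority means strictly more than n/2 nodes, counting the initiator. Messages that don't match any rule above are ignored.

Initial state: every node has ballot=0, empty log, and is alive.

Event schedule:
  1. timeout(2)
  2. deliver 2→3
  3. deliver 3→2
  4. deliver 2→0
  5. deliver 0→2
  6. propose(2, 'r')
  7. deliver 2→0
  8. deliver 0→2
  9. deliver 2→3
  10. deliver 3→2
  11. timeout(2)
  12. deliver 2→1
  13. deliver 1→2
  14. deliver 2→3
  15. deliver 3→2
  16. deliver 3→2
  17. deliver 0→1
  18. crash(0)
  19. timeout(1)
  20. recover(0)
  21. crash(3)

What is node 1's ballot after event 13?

6

1. timeout(2):  <2:cand b6 ->
2. deliver 2→3:  <3:foll b6 ->
3. deliver 3→2:  nop
4. deliver 2→0:  <0:foll b6 ->
5. deliver 0→2:  <2:lead b6 ->
6. propose(2,'r'):  nop
7. deliver 2→0:  <0:foll b6 r>
8. deliver 0→2:  nop
9. deliver 2→3:  <3:foll b6 r>
10. deliver 3→2:  <2:lead b6 r>
11. timeout(2):  <2:cand b10 r>
12. deliver 2→1:  <1:foll b6 ->
13. deliver 1→2:  nop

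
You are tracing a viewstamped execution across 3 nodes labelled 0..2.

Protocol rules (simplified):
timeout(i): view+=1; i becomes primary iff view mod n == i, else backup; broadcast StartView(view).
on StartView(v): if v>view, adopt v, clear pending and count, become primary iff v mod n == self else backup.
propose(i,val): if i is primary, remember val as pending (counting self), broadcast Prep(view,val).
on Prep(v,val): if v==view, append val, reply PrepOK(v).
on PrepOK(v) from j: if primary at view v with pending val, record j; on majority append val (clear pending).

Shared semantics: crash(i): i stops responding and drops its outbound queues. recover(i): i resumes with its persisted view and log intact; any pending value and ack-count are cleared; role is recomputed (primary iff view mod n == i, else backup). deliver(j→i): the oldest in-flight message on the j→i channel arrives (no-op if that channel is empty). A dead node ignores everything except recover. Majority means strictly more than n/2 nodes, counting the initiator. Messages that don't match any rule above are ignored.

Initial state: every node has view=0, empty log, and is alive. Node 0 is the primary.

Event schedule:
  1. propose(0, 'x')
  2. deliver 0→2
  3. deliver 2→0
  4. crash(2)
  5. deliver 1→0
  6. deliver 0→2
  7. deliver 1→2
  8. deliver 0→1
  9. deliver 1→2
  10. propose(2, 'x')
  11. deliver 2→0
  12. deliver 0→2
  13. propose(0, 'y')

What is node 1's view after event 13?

0

e1 propose(0,'x'): ·
e2 deliver 0→2: 2[back,v=0,x]
e3 deliver 2→0: 0[prim,v=0,x]
e4 crash(2): 2[✗back,v=0,x]
e5 deliver 1→0: ·
e6 deliver 0→2: ·
e7 deliver 1→2: ·
e8 deliver 0→1: 1[back,v=0,x]
e9 deliver 1→2: ·
e10 propose(2,'x'): ·
e11 deliver 2→0: ·
e12 deliver 0→2: ·
e13 propose(0,'y'): ·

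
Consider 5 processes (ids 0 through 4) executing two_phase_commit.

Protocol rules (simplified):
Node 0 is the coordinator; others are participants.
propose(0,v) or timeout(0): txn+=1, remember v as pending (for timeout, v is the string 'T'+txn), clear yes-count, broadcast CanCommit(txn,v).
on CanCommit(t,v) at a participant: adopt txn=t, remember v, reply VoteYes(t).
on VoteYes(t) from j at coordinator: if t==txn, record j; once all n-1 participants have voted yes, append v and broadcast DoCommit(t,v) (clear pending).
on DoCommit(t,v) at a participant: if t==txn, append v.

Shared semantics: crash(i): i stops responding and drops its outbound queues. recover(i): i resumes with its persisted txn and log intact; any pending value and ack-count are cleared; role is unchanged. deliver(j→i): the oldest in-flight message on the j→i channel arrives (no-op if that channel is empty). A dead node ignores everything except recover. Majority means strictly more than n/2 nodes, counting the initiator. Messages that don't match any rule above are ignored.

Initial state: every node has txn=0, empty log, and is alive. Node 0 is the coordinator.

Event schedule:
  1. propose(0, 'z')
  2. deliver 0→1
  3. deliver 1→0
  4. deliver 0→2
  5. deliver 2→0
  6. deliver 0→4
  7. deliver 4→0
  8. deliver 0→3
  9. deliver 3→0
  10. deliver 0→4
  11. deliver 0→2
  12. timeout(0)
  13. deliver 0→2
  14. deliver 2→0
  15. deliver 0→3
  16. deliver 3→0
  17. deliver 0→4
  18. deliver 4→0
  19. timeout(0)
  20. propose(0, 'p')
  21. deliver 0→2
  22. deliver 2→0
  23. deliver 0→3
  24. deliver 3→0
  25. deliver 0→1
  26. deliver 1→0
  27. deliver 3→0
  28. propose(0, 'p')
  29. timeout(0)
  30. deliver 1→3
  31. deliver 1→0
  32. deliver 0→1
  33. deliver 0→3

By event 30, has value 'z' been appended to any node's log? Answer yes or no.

after 1 — propose(0,'z'): n0:coor/t1/[-]
after 2 — deliver 0→1: n1:part/t1/[-]
after 3 — deliver 1→0: ·
after 4 — deliver 0→2: n2:part/t1/[-]
after 5 — deliver 2→0: ·
after 6 — deliver 0→4: n4:part/t1/[-]
after 7 — deliver 4→0: ·
after 8 — deliver 0→3: n3:part/t1/[-]
after 9 — deliver 3→0: n0:coor/t1/[z]
after 10 — deliver 0→4: n4:part/t1/[z]
after 11 — deliver 0→2: n2:part/t1/[z]
after 12 — timeout(0): n0:coor/t2/[z]
after 13 — deliver 0→2: n2:part/t2/[z]
after 14 — deliver 2→0: ·
after 15 — deliver 0→3: n3:part/t1/[z]
after 16 — deliver 3→0: ·
after 17 — deliver 0→4: n4:part/t2/[z]
after 18 — deliver 4→0: ·
after 19 — timeout(0): n0:coor/t3/[z]
after 20 — propose(0,'p'): n0:coor/t4/[z]
after 21 — deliver 0→2: n2:part/t3/[z]
after 22 — deliver 2→0: ·
after 23 — deliver 0→3: n3:part/t2/[z]
after 24 — deliver 3→0: ·
after 25 — deliver 0→1: n1:part/t1/[z]
after 26 — deliver 1→0: ·
after 27 — deliver 3→0: ·
after 28 — propose(0,'p'): n0:coor/t5/[z]
after 29 — timeout(0): n0:coor/t6/[z]
after 30 — deliver 1→3: ·

yes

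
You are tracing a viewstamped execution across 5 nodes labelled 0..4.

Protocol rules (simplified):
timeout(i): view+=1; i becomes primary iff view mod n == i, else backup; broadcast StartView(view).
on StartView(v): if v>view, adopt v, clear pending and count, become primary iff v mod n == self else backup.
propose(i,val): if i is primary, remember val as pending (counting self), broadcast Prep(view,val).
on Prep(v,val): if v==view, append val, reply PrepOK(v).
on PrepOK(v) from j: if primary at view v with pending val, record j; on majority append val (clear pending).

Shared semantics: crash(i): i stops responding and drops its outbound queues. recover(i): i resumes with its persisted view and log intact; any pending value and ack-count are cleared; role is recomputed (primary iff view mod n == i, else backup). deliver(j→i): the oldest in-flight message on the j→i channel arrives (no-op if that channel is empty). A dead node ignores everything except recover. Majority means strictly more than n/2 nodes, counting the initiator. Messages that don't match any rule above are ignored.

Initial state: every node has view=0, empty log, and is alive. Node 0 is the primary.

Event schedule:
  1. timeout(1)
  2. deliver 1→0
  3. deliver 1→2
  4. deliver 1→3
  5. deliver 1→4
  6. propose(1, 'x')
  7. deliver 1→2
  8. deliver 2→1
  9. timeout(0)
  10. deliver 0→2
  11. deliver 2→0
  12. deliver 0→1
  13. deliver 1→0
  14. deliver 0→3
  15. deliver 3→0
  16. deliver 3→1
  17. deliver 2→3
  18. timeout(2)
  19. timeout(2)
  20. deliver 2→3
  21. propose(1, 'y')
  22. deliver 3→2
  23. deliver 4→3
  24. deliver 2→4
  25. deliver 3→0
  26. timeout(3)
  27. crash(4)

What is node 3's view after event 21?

e1 timeout(1): 1[prim,v=1,-]
e2 deliver 1→0: 0[back,v=1,-]
e3 deliver 1→2: 2[back,v=1,-]
e4 deliver 1→3: 3[back,v=1,-]
e5 deliver 1→4: 4[back,v=1,-]
e6 propose(1,'x'): ·
e7 deliver 1→2: 2[back,v=1,x]
e8 deliver 2→1: ·
e9 timeout(0): 0[back,v=2,-]
e10 deliver 0→2: 2[prim,v=2,x]
e11 deliver 2→0: ·
e12 deliver 0→1: 1[back,v=2,-]
e13 deliver 1→0: ·
e14 deliver 0→3: 3[back,v=2,-]
e15 deliver 3→0: ·
e16 deliver 3→1: ·
e17 deliver 2→3: ·
e18 timeout(2): 2[back,v=3,x]
e19 timeout(2): 2[back,v=4,x]
e20 deliver 2→3: 3[prim,v=3,-]
e21 propose(1,'y'): ·

3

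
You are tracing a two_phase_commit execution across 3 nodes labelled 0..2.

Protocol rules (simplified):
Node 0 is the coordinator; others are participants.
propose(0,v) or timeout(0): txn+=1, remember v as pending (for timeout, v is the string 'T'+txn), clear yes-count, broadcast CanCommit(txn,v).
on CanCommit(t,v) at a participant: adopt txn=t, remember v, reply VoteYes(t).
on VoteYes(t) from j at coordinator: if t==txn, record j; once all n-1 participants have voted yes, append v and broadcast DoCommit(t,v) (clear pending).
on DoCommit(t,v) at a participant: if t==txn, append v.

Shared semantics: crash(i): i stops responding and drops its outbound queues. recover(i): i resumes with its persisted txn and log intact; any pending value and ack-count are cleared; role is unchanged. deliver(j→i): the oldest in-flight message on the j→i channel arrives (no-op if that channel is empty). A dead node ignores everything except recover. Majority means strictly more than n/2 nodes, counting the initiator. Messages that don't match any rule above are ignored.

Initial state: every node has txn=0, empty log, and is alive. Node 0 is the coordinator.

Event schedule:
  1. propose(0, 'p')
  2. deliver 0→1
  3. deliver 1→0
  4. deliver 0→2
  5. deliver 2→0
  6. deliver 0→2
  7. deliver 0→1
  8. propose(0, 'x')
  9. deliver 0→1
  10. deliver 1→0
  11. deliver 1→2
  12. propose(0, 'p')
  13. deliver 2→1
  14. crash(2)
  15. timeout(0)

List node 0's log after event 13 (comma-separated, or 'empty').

p

[1] propose(0,'p') → N0(coor t1 [-])
[2] deliver 0→1 → N1(part t1 [-])
[3] deliver 1→0 → ∅
[4] deliver 0→2 → N2(part t1 [-])
[5] deliver 2→0 → N0(coor t1 [p])
[6] deliver 0→2 → N2(part t1 [p])
[7] deliver 0→1 → N1(part t1 [p])
[8] propose(0,'x') → N0(coor t2 [p])
[9] deliver 0→1 → N1(part t2 [p])
[10] deliver 1→0 → ∅
[11] deliver 1→2 → ∅
[12] propose(0,'p') → N0(coor t3 [p])
[13] deliver 2→1 → ∅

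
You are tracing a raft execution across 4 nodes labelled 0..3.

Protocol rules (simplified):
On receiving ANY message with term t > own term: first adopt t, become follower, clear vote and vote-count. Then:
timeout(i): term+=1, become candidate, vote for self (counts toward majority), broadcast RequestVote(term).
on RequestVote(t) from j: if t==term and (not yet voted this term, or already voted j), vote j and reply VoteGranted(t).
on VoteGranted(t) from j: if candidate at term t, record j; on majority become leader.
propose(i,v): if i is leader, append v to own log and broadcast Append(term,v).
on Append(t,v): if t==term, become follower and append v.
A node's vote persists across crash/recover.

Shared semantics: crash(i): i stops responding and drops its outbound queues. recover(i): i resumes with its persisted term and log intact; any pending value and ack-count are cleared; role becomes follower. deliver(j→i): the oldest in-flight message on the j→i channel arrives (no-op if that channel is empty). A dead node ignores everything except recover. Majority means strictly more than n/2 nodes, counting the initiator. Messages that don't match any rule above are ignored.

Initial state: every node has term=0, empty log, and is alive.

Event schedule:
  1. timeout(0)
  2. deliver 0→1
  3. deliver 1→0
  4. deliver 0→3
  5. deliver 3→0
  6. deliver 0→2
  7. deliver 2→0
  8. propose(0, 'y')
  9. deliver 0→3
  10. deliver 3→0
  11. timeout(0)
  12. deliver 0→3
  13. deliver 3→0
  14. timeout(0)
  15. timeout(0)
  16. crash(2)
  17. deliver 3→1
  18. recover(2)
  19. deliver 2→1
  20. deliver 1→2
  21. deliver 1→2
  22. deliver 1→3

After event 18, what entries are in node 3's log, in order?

after 1 — timeout(0): n0:cand/t1/[-]
after 2 — deliver 0→1: n1:foll/t1/[-]
after 3 — deliver 1→0: ·
after 4 — deliver 0→3: n3:foll/t1/[-]
after 5 — deliver 3→0: n0:lead/t1/[-]
after 6 — deliver 0→2: n2:foll/t1/[-]
after 7 — deliver 2→0: ·
after 8 — propose(0,'y'): n0:lead/t1/[y]
after 9 — deliver 0→3: n3:foll/t1/[y]
after 10 — deliver 3→0: ·
after 11 — timeout(0): n0:cand/t2/[y]
after 12 — deliver 0→3: n3:foll/t2/[y]
after 13 — deliver 3→0: ·
after 14 — timeout(0): n0:cand/t3/[y]
after 15 — timeout(0): n0:cand/t4/[y]
after 16 — crash(2): n2:✗foll/t1/[-]
after 17 — deliver 3→1: ·
after 18 — recover(2): n2:foll/t1/[-]

y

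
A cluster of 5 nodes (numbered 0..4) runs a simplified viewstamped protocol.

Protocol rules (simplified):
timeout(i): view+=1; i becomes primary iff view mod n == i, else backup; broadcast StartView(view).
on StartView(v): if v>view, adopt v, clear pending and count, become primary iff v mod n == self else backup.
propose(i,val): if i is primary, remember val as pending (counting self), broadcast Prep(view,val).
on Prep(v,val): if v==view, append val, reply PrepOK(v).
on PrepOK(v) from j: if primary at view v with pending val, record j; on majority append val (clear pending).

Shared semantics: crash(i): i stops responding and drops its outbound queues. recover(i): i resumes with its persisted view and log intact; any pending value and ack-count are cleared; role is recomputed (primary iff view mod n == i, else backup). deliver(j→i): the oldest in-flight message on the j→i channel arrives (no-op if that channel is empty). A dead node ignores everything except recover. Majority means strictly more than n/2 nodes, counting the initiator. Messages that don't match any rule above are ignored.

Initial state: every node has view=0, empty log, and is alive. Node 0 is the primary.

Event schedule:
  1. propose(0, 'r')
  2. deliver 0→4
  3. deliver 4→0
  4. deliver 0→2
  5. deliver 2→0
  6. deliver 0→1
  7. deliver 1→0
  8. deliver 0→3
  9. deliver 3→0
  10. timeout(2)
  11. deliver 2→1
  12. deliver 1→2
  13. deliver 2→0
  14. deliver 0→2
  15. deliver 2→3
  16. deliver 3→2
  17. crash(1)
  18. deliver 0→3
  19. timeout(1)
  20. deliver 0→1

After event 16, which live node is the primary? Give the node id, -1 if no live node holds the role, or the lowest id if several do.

[1] propose(0,'r') → ∅
[2] deliver 0→4 → N4(back v0 [r])
[3] deliver 4→0 → ∅
[4] deliver 0→2 → N2(back v0 [r])
[5] deliver 2→0 → N0(prim v0 [r])
[6] deliver 0→1 → N1(back v0 [r])
[7] deliver 1→0 → ∅
[8] deliver 0→3 → N3(back v0 [r])
[9] deliver 3→0 → ∅
[10] timeout(2) → N2(back v1 [r])
[11] deliver 2→1 → N1(prim v1 [r])
[12] deliver 1→2 → ∅
[13] deliver 2→0 → N0(back v1 [r])
[14] deliver 0→2 → ∅
[15] deliver 2→3 → N3(back v1 [r])
[16] deliver 3→2 → ∅

1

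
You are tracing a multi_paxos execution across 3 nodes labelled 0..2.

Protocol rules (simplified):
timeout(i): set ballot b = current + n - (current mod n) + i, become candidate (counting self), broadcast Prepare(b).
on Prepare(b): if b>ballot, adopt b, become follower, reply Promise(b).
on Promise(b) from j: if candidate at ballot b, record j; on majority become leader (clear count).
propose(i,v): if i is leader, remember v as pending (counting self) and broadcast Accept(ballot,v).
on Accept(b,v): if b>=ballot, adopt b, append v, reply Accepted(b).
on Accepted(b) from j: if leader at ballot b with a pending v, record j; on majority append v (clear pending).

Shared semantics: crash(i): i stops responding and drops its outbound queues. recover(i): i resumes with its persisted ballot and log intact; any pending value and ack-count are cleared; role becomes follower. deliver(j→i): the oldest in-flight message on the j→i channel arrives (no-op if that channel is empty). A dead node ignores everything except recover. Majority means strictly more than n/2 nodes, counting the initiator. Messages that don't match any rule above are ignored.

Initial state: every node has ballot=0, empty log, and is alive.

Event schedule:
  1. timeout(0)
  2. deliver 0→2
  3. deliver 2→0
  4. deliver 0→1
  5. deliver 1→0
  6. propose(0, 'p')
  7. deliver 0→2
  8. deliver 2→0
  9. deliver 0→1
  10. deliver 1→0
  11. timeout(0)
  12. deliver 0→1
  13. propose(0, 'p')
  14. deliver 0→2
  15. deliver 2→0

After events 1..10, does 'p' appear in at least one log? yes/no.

[1] timeout(0) → N0(cand b3 [-])
[2] deliver 0→2 → N2(foll b3 [-])
[3] deliver 2→0 → N0(lead b3 [-])
[4] deliver 0→1 → N1(foll b3 [-])
[5] deliver 1→0 → ∅
[6] propose(0,'p') → ∅
[7] deliver 0→2 → N2(foll b3 [p])
[8] deliver 2→0 → N0(lead b3 [p])
[9] deliver 0→1 → N1(foll b3 [p])
[10] deliver 1→0 → ∅

yes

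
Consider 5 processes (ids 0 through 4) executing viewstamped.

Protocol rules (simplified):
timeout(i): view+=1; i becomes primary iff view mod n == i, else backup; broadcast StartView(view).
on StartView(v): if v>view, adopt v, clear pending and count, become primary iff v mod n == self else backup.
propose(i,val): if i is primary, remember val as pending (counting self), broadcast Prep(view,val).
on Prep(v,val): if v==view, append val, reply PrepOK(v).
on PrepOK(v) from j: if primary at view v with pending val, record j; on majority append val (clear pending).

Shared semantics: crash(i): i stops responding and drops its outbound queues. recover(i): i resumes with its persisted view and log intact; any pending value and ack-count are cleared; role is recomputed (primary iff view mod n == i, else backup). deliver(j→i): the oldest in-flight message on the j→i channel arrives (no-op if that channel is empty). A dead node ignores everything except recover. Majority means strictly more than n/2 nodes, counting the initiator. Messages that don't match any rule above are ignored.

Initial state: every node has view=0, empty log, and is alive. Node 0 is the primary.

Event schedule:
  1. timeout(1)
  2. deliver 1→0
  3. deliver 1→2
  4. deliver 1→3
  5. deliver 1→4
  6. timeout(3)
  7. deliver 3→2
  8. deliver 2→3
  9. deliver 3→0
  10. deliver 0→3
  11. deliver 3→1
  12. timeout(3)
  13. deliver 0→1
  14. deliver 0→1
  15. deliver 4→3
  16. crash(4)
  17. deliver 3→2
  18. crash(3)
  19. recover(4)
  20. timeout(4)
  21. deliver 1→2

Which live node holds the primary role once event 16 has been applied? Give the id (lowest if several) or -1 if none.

2

after 1 — timeout(1): n1:prim/v1/[-]
after 2 — deliver 1→0: n0:back/v1/[-]
after 3 — deliver 1→2: n2:back/v1/[-]
after 4 — deliver 1→3: n3:back/v1/[-]
after 5 — deliver 1→4: n4:back/v1/[-]
after 6 — timeout(3): n3:back/v2/[-]
after 7 — deliver 3→2: n2:prim/v2/[-]
after 8 — deliver 2→3: ·
after 9 — deliver 3→0: n0:back/v2/[-]
after 10 — deliver 0→3: ·
after 11 — deliver 3→1: n1:back/v2/[-]
after 12 — timeout(3): n3:prim/v3/[-]
after 13 — deliver 0→1: ·
after 14 — deliver 0→1: ·
after 15 — deliver 4→3: ·
after 16 — crash(4): n4:✗back/v1/[-]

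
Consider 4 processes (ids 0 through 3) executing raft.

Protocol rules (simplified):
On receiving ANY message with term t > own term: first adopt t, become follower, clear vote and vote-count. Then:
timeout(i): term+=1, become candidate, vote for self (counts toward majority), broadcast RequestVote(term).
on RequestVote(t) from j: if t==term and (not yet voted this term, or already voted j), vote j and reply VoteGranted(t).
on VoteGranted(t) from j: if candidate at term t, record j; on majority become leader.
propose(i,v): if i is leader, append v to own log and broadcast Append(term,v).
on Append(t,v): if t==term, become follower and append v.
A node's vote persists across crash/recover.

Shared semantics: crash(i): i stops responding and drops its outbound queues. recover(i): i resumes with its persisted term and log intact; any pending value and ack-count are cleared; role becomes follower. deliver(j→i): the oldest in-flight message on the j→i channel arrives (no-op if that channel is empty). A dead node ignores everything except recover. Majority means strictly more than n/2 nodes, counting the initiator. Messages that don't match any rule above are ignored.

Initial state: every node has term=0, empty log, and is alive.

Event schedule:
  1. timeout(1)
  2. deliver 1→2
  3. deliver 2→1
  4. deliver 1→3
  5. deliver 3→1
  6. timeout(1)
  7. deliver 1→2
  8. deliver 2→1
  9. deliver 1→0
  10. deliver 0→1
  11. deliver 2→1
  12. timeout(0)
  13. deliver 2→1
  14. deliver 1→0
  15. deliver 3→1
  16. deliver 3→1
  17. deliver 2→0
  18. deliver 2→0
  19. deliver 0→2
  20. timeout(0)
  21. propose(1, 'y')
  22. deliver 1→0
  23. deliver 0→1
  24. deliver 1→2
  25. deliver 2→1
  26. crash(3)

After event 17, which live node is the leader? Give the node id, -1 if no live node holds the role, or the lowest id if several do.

-1

e1 timeout(1): 1[cand,t=1,-]
e2 deliver 1→2: 2[foll,t=1,-]
e3 deliver 2→1: ·
e4 deliver 1→3: 3[foll,t=1,-]
e5 deliver 3→1: 1[lead,t=1,-]
e6 timeout(1): 1[cand,t=2,-]
e7 deliver 1→2: 2[foll,t=2,-]
e8 deliver 2→1: ·
e9 deliver 1→0: 0[foll,t=1,-]
e10 deliver 0→1: ·
e11 deliver 2→1: ·
e12 timeout(0): 0[cand,t=2,-]
e13 deliver 2→1: ·
e14 deliver 1→0: ·
e15 deliver 3→1: ·
e16 deliver 3→1: ·
e17 deliver 2→0: ·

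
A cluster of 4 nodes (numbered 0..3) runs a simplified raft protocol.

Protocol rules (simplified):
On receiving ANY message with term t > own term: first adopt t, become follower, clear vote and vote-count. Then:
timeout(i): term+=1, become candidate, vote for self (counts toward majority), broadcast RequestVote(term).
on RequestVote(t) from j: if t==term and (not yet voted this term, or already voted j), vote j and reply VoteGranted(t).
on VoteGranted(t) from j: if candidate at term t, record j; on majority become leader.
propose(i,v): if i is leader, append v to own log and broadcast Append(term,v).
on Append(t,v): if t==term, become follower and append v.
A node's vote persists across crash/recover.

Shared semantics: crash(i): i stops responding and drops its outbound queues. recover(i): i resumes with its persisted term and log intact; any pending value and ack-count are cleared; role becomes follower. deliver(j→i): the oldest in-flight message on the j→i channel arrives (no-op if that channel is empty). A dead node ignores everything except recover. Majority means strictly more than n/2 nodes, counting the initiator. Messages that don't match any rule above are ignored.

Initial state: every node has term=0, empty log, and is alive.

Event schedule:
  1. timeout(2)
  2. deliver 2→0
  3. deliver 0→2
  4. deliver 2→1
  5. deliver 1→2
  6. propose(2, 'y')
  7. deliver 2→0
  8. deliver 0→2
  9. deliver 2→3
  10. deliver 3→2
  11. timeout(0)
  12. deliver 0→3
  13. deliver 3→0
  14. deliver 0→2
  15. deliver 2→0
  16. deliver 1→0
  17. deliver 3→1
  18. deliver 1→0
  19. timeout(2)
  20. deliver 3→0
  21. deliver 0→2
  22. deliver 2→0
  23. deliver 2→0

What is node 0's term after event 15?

2

1. timeout(2):  <2:cand t1 ->
2. deliver 2→0:  <0:foll t1 ->
3. deliver 0→2:  nop
4. deliver 2→1:  <1:foll t1 ->
5. deliver 1→2:  <2:lead t1 ->
6. propose(2,'y'):  <2:lead t1 y>
7. deliver 2→0:  <0:foll t1 y>
8. deliver 0→2:  nop
9. deliver 2→3:  <3:foll t1 ->
10. deliver 3→2:  nop
11. timeout(0):  <0:cand t2 y>
12. deliver 0→3:  <3:foll t2 ->
13. deliver 3→0:  nop
14. deliver 0→2:  <2:foll t2 y>
15. deliver 2→0:  <0:lead t2 y>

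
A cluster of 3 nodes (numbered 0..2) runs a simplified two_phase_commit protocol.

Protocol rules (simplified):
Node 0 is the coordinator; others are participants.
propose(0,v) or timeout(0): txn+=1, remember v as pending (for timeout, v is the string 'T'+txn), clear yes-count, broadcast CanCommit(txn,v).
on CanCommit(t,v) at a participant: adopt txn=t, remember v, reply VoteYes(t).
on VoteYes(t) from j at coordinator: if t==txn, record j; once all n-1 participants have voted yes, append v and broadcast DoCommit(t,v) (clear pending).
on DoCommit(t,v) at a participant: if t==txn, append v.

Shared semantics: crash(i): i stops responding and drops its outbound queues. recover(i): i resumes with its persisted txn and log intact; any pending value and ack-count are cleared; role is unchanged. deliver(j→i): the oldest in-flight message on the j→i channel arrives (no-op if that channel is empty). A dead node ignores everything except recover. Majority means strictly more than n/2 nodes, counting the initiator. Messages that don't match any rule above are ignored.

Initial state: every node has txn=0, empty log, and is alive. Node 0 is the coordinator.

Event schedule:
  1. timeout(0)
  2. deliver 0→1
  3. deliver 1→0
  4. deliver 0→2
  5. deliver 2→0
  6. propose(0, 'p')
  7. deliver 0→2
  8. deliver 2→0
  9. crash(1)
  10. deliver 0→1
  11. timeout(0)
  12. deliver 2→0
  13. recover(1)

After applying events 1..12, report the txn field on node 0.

after 1 — timeout(0): n0:coor/t1/[-]
after 2 — deliver 0→1: n1:part/t1/[-]
after 3 — deliver 1→0: ·
after 4 — deliver 0→2: n2:part/t1/[-]
after 5 — deliver 2→0: n0:coor/t1/[T1]
after 6 — propose(0,'p'): n0:coor/t2/[T1]
after 7 — deliver 0→2: n2:part/t1/[T1]
after 8 — deliver 2→0: ·
after 9 — crash(1): n1:✗part/t1/[-]
after 10 — deliver 0→1: ·
after 11 — timeout(0): n0:coor/t3/[T1]
after 12 — deliver 2→0: ·

3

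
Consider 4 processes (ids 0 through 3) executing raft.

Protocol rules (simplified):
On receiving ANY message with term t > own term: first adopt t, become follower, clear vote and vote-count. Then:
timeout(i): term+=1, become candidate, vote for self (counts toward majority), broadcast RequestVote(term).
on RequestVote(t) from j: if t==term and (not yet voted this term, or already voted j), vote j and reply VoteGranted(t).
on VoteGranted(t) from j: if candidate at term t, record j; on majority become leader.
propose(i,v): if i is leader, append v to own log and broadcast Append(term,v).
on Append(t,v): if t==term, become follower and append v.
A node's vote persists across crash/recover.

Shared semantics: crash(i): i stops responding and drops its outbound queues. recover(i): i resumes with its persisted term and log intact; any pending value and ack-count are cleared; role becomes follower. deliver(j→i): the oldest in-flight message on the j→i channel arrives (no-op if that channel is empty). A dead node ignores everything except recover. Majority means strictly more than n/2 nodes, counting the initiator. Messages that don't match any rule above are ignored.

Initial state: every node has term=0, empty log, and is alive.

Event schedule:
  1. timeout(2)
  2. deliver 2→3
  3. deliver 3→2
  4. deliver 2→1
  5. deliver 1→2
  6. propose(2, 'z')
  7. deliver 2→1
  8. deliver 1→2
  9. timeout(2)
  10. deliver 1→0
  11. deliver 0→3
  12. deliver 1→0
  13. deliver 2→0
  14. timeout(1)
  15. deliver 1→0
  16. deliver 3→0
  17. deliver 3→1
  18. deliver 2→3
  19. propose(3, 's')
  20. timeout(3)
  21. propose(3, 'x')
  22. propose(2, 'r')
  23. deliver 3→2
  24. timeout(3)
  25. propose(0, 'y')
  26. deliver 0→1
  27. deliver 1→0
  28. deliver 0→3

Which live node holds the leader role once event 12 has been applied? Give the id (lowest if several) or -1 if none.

-1

[1] timeout(2) → N2(cand t1 [-])
[2] deliver 2→3 → N3(foll t1 [-])
[3] deliver 3→2 → ∅
[4] deliver 2→1 → N1(foll t1 [-])
[5] deliver 1→2 → N2(lead t1 [-])
[6] propose(2,'z') → N2(lead t1 [z])
[7] deliver 2→1 → N1(foll t1 [z])
[8] deliver 1→2 → ∅
[9] timeout(2) → N2(cand t2 [z])
[10] deliver 1→0 → ∅
[11] deliver 0→3 → ∅
[12] deliver 1→0 → ∅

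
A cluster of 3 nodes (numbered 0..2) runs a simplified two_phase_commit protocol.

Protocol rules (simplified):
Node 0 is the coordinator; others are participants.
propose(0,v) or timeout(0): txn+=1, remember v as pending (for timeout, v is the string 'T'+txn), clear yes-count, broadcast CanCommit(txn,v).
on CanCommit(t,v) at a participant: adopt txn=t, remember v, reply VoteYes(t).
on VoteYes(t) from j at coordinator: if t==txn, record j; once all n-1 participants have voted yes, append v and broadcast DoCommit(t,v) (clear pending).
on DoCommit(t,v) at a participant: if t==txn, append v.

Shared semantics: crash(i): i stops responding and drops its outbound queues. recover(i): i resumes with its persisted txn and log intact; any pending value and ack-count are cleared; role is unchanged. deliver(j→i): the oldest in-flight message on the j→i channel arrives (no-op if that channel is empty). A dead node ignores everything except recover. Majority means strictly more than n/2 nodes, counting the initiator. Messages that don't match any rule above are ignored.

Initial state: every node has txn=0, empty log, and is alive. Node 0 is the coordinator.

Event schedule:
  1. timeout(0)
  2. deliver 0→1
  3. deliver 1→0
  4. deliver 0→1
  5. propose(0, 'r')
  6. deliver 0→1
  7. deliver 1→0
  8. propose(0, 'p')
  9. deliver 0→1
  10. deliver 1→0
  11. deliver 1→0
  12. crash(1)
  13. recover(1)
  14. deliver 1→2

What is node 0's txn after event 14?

1. timeout(0):  <0:coor t1 ->
2. deliver 0→1:  <1:part t1 ->
3. deliver 1→0:  nop
4. deliver 0→1:  nop
5. propose(0,'r'):  <0:coor t2 ->
6. deliver 0→1:  <1:part t2 ->
7. deliver 1→0:  nop
8. propose(0,'p'):  <0:coor t3 ->
9. deliver 0→1:  <1:part t3 ->
10. deliver 1→0:  nop
11. deliver 1→0:  nop
12. crash(1):  <1:✗part t3 ->
13. recover(1):  <1:part t3 ->
14. deliver 1→2:  nop

3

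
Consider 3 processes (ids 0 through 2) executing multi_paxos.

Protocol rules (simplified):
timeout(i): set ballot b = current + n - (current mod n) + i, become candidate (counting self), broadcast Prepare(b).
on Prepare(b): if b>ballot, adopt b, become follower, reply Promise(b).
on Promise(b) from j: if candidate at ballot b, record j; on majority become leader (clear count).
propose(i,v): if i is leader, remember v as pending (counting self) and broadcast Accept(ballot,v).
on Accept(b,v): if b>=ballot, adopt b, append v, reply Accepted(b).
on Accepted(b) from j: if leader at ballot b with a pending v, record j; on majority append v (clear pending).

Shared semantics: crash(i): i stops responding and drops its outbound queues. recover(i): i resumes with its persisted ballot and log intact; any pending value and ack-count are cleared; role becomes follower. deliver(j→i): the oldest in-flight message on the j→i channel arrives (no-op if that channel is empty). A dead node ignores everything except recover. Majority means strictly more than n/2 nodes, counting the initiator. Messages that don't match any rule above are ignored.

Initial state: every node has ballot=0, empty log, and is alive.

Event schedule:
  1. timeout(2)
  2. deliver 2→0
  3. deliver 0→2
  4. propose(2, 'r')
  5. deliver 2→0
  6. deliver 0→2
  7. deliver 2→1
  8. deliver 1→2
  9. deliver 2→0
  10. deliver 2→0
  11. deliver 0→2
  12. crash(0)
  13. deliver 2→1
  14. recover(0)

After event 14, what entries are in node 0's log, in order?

[1] timeout(2) → N2(cand b5 [-])
[2] deliver 2→0 → N0(foll b5 [-])
[3] deliver 0→2 → N2(lead b5 [-])
[4] propose(2,'r') → ∅
[5] deliver 2→0 → N0(foll b5 [r])
[6] deliver 0→2 → N2(lead b5 [r])
[7] deliver 2→1 → N1(foll b5 [-])
[8] deliver 1→2 → ∅
[9] deliver 2→0 → ∅
[10] deliver 2→0 → ∅
[11] deliver 0→2 → ∅
[12] crash(0) → N0(✗foll b5 [r])
[13] deliver 2→1 → N1(foll b5 [r])
[14] recover(0) → N0(foll b5 [r])

r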